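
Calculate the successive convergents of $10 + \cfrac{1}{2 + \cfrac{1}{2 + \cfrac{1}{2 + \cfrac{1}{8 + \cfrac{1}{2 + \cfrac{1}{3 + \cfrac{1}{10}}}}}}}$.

10/1, 21/2, 52/5, 125/12, 1052/101, 2229/214, 7739/743, 79619/7644

Using the convergent recurrence p_i = a_i*p_{i-1} + p_{i-2}, q_i = a_i*q_{i-1} + q_{i-2} with p_{-2}=0, p_{-1}=1, q_{-2}=1, q_{-1}=0:
  i=0: a_0=10, p_0 = 10*1 + 0 = 10, q_0 = 10*0 + 1 = 1.
  i=1: a_1=2, p_1 = 2*10 + 1 = 21, q_1 = 2*1 + 0 = 2.
  i=2: a_2=2, p_2 = 2*21 + 10 = 52, q_2 = 2*2 + 1 = 5.
  i=3: a_3=2, p_3 = 2*52 + 21 = 125, q_3 = 2*5 + 2 = 12.
  i=4: a_4=8, p_4 = 8*125 + 52 = 1052, q_4 = 8*12 + 5 = 101.
  i=5: a_5=2, p_5 = 2*1052 + 125 = 2229, q_5 = 2*101 + 12 = 214.
  i=6: a_6=3, p_6 = 3*2229 + 1052 = 7739, q_6 = 3*214 + 101 = 743.
  i=7: a_7=10, p_7 = 10*7739 + 2229 = 79619, q_7 = 10*743 + 214 = 7644.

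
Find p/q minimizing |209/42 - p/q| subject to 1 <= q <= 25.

Expand x = 209/42 as a continued fraction with the Euclidean algorithm:
  209 = 4*42 + 41, so a_0 = 4.
  42 = 1*41 + 1, so a_1 = 1.
  41 = 41*1 + 0, so a_2 = 41.
so x = [4; 1, 41].
Convergents (p_i = a_i*p_{i-1} + p_{i-2}, q_i = a_i*q_{i-1} + q_{i-2} with p_{-2}=0, p_{-1}=1, q_{-2}=1, q_{-1}=0), until the denominator exceeds 25:
  i=0: a_0=4, p_0 = 4*1 + 0 = 4, q_0 = 4*0 + 1 = 1.
  i=1: a_1=1, p_1 = 1*4 + 1 = 5, q_1 = 1*1 + 0 = 1.
  i=2: a_2=41, p_2 = 41*5 + 4 = 209, q_2 = 41*1 + 1 = 42.
q_2 = 42 > 25, so the last convergent with denominator <= 25 is p_1/q_1 = 5/1.
The closest fraction with denominator <= 25 is either p_1/q_1 or the intermediate fraction (k*p_1 + p_0)/(k*q_1 + q_0) with the largest k >= 1 whose denominator stays <= 25; these approach x as k grows, and every other convergent or intermediate fraction in range is farther away.
Largest k: floor((25 - q_0)/q_1) = floor((25 - 1)/1) = 24.
That gives (24*5 + 4)/(24*1 + 1) = 124/25.
Compare the errors: |x - 5/1| = |209*1 - 5*42|/(42*1) = 1/42, and |x - 124/25| = |209*25 - 124*42|/(42*25) = 17/1050.
Cross-multiplying, 17*42 = 714 < 1050 = 1*1050, so 17/1050 is smaller: the intermediate fraction 124/25 is closer to x than 5/1.

124/25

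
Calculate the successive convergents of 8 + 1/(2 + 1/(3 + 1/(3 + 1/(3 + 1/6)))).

8/1, 17/2, 59/7, 194/23, 641/76, 4040/479

Using the convergent recurrence p_i = a_i*p_{i-1} + p_{i-2}, q_i = a_i*q_{i-1} + q_{i-2} with p_{-2}=0, p_{-1}=1, q_{-2}=1, q_{-1}=0:
  i=0: a_0=8, p_0 = 8*1 + 0 = 8, q_0 = 8*0 + 1 = 1.
  i=1: a_1=2, p_1 = 2*8 + 1 = 17, q_1 = 2*1 + 0 = 2.
  i=2: a_2=3, p_2 = 3*17 + 8 = 59, q_2 = 3*2 + 1 = 7.
  i=3: a_3=3, p_3 = 3*59 + 17 = 194, q_3 = 3*7 + 2 = 23.
  i=4: a_4=3, p_4 = 3*194 + 59 = 641, q_4 = 3*23 + 7 = 76.
  i=5: a_5=6, p_5 = 6*641 + 194 = 4040, q_5 = 6*76 + 23 = 479.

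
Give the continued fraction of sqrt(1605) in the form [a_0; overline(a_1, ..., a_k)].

Write x_i = (sqrt(1605) + m_i)/d_i with (m_0, d_0) = (0, 1). a_0 = floor(sqrt(1605)) = 40, since 40^2 = 1600 <= 1605 < 1681 = 41^2.
Iterate m_{i+1} = d_i*a_i - m_i, d_{i+1} = (1605 - m_{i+1}^2)/d_i, a_{i+1} = floor((a_0 + m_{i+1})/d_{i+1}):
  m_1 = 1*40 - 0 = 40, d_1 = (1605 - 40^2)/1 = 5/1 = 5, a_1 = floor((40 + 40)/5) = 16.
  m_2 = 5*16 - 40 = 40, d_2 = (1605 - 40^2)/5 = 5/5 = 1, a_2 = floor((40 + 40)/1) = 80.
  m_3 = 1*80 - 40 = 40, d_3 = (1605 - 40^2)/1 = 5/1 = 5: (m_3, d_3) = (m_1, d_1) = (40, 5), so from here the quotients repeat a_1, a_2; the period length is 2.
Hence the expansion of sqrt(1605) is a_0 = 40 followed by the repeating block 16, 80 (period 2).

[40; overline(16, 80)]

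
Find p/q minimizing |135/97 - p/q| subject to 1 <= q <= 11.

7/5

Expand x = 135/97 as a continued fraction with the Euclidean algorithm:
  135 = 1*97 + 38, so a_0 = 1.
  97 = 2*38 + 21, so a_1 = 2.
  38 = 1*21 + 17, so a_2 = 1.
  21 = 1*17 + 4, so a_3 = 1.
  17 = 4*4 + 1, so a_4 = 4.
  4 = 4*1 + 0, so a_5 = 4.
so x = [1; 2, 1, 1, 4, 4].
Convergents (p_i = a_i*p_{i-1} + p_{i-2}, q_i = a_i*q_{i-1} + q_{i-2} with p_{-2}=0, p_{-1}=1, q_{-2}=1, q_{-1}=0), until the denominator exceeds 11:
  i=0: a_0=1, p_0 = 1*1 + 0 = 1, q_0 = 1*0 + 1 = 1.
  i=1: a_1=2, p_1 = 2*1 + 1 = 3, q_1 = 2*1 + 0 = 2.
  i=2: a_2=1, p_2 = 1*3 + 1 = 4, q_2 = 1*2 + 1 = 3.
  i=3: a_3=1, p_3 = 1*4 + 3 = 7, q_3 = 1*3 + 2 = 5.
  i=4: a_4=4, p_4 = 4*7 + 4 = 32, q_4 = 4*5 + 3 = 23.
q_4 = 23 > 11, so the last convergent with denominator <= 11 is p_3/q_3 = 7/5.
The closest fraction with denominator <= 11 is either p_3/q_3 or the intermediate fraction (k*p_3 + p_2)/(k*q_3 + q_2) with the largest k >= 1 whose denominator stays <= 11; these approach x as k grows, and every other convergent or intermediate fraction in range is farther away.
Largest k: floor((11 - q_2)/q_3) = floor((11 - 3)/5) = 1.
That gives (1*7 + 4)/(1*5 + 3) = 11/8.
Compare the errors: |x - 7/5| = |135*5 - 7*97|/(97*5) = 4/485, and |x - 11/8| = |135*8 - 11*97|/(97*8) = 13/776.
Cross-multiplying, 4*776 = 3104 < 6305 = 13*485, so 4/485 is smaller: the convergent 7/5 is closer to x than 11/8.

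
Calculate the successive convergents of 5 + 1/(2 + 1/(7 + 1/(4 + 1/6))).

Using the convergent recurrence p_i = a_i*p_{i-1} + p_{i-2}, q_i = a_i*q_{i-1} + q_{i-2} with p_{-2}=0, p_{-1}=1, q_{-2}=1, q_{-1}=0:
  i=0: a_0=5, p_0 = 5*1 + 0 = 5, q_0 = 5*0 + 1 = 1.
  i=1: a_1=2, p_1 = 2*5 + 1 = 11, q_1 = 2*1 + 0 = 2.
  i=2: a_2=7, p_2 = 7*11 + 5 = 82, q_2 = 7*2 + 1 = 15.
  i=3: a_3=4, p_3 = 4*82 + 11 = 339, q_3 = 4*15 + 2 = 62.
  i=4: a_4=6, p_4 = 6*339 + 82 = 2116, q_4 = 6*62 + 15 = 387.

5/1, 11/2, 82/15, 339/62, 2116/387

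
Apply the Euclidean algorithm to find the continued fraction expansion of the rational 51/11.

Run the Euclidean algorithm on 51 and 11; the successive quotients are the partial quotients a_0, a_1, ... (each step inverts the fractional part left over by the previous one):
  51 = 4*11 + 7, so a_0 = 4.
  11 = 1*7 + 4, so a_1 = 1.
  7 = 1*4 + 3, so a_2 = 1.
  4 = 1*3 + 1, so a_3 = 1.
  3 = 3*1 + 0, so a_4 = 3.
The remainder reaches 0 after 5 divisions, so the expansion has 5 partial quotients, read off in order.

[4; 1, 1, 1, 3]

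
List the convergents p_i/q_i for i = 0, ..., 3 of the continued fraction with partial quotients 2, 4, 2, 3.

2/1, 9/4, 20/9, 69/31

Using the convergent recurrence p_i = a_i*p_{i-1} + p_{i-2}, q_i = a_i*q_{i-1} + q_{i-2} with p_{-2}=0, p_{-1}=1, q_{-2}=1, q_{-1}=0:
  i=0: a_0=2, p_0 = 2*1 + 0 = 2, q_0 = 2*0 + 1 = 1.
  i=1: a_1=4, p_1 = 4*2 + 1 = 9, q_1 = 4*1 + 0 = 4.
  i=2: a_2=2, p_2 = 2*9 + 2 = 20, q_2 = 2*4 + 1 = 9.
  i=3: a_3=3, p_3 = 3*20 + 9 = 69, q_3 = 3*9 + 4 = 31.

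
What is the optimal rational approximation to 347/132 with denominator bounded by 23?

50/19

Expand x = 347/132 as a continued fraction with the Euclidean algorithm:
  347 = 2*132 + 83, so a_0 = 2.
  132 = 1*83 + 49, so a_1 = 1.
  83 = 1*49 + 34, so a_2 = 1.
  49 = 1*34 + 15, so a_3 = 1.
  34 = 2*15 + 4, so a_4 = 2.
  15 = 3*4 + 3, so a_5 = 3.
  4 = 1*3 + 1, so a_6 = 1.
  3 = 3*1 + 0, so a_7 = 3.
so x = [2; 1, 1, 1, 2, 3, 1, 3].
Convergents (p_i = a_i*p_{i-1} + p_{i-2}, q_i = a_i*q_{i-1} + q_{i-2} with p_{-2}=0, p_{-1}=1, q_{-2}=1, q_{-1}=0), until the denominator exceeds 23:
  i=0: a_0=2, p_0 = 2*1 + 0 = 2, q_0 = 2*0 + 1 = 1.
  i=1: a_1=1, p_1 = 1*2 + 1 = 3, q_1 = 1*1 + 0 = 1.
  i=2: a_2=1, p_2 = 1*3 + 2 = 5, q_2 = 1*1 + 1 = 2.
  i=3: a_3=1, p_3 = 1*5 + 3 = 8, q_3 = 1*2 + 1 = 3.
  i=4: a_4=2, p_4 = 2*8 + 5 = 21, q_4 = 2*3 + 2 = 8.
  i=5: a_5=3, p_5 = 3*21 + 8 = 71, q_5 = 3*8 + 3 = 27.
q_5 = 27 > 23, so the last convergent with denominator <= 23 is p_4/q_4 = 21/8.
The closest fraction with denominator <= 23 is either p_4/q_4 or the intermediate fraction (k*p_4 + p_3)/(k*q_4 + q_3) with the largest k >= 1 whose denominator stays <= 23; these approach x as k grows, and every other convergent or intermediate fraction in range is farther away.
Largest k: floor((23 - q_3)/q_4) = floor((23 - 3)/8) = 2.
That gives (2*21 + 8)/(2*8 + 3) = 50/19.
Compare the errors: |x - 21/8| = |347*8 - 21*132|/(132*8) = 4/1056, and |x - 50/19| = |347*19 - 50*132|/(132*19) = 7/2508.
Cross-multiplying, 7*1056 = 7392 < 10032 = 4*2508, so 7/2508 is smaller: the intermediate fraction 50/19 is closer to x than 21/8.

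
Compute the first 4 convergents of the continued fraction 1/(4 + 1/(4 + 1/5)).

0/1, 1/4, 4/17, 21/89

Using the convergent recurrence p_i = a_i*p_{i-1} + p_{i-2}, q_i = a_i*q_{i-1} + q_{i-2} with p_{-2}=0, p_{-1}=1, q_{-2}=1, q_{-1}=0:
  i=0: a_0=0, p_0 = 0*1 + 0 = 0, q_0 = 0*0 + 1 = 1.
  i=1: a_1=4, p_1 = 4*0 + 1 = 1, q_1 = 4*1 + 0 = 4.
  i=2: a_2=4, p_2 = 4*1 + 0 = 4, q_2 = 4*4 + 1 = 17.
  i=3: a_3=5, p_3 = 5*4 + 1 = 21, q_3 = 5*17 + 4 = 89.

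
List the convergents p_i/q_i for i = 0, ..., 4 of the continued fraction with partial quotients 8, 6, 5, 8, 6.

Using the convergent recurrence p_i = a_i*p_{i-1} + p_{i-2}, q_i = a_i*q_{i-1} + q_{i-2} with p_{-2}=0, p_{-1}=1, q_{-2}=1, q_{-1}=0:
  i=0: a_0=8, p_0 = 8*1 + 0 = 8, q_0 = 8*0 + 1 = 1.
  i=1: a_1=6, p_1 = 6*8 + 1 = 49, q_1 = 6*1 + 0 = 6.
  i=2: a_2=5, p_2 = 5*49 + 8 = 253, q_2 = 5*6 + 1 = 31.
  i=3: a_3=8, p_3 = 8*253 + 49 = 2073, q_3 = 8*31 + 6 = 254.
  i=4: a_4=6, p_4 = 6*2073 + 253 = 12691, q_4 = 6*254 + 31 = 1555.

8/1, 49/6, 253/31, 2073/254, 12691/1555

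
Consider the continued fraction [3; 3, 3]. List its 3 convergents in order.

Using the convergent recurrence p_i = a_i*p_{i-1} + p_{i-2}, q_i = a_i*q_{i-1} + q_{i-2} with p_{-2}=0, p_{-1}=1, q_{-2}=1, q_{-1}=0:
  i=0: a_0=3, p_0 = 3*1 + 0 = 3, q_0 = 3*0 + 1 = 1.
  i=1: a_1=3, p_1 = 3*3 + 1 = 10, q_1 = 3*1 + 0 = 3.
  i=2: a_2=3, p_2 = 3*10 + 3 = 33, q_2 = 3*3 + 1 = 10.

3/1, 10/3, 33/10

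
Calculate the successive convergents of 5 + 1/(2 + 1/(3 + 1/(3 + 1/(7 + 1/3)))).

Using the convergent recurrence p_i = a_i*p_{i-1} + p_{i-2}, q_i = a_i*q_{i-1} + q_{i-2} with p_{-2}=0, p_{-1}=1, q_{-2}=1, q_{-1}=0:
  i=0: a_0=5, p_0 = 5*1 + 0 = 5, q_0 = 5*0 + 1 = 1.
  i=1: a_1=2, p_1 = 2*5 + 1 = 11, q_1 = 2*1 + 0 = 2.
  i=2: a_2=3, p_2 = 3*11 + 5 = 38, q_2 = 3*2 + 1 = 7.
  i=3: a_3=3, p_3 = 3*38 + 11 = 125, q_3 = 3*7 + 2 = 23.
  i=4: a_4=7, p_4 = 7*125 + 38 = 913, q_4 = 7*23 + 7 = 168.
  i=5: a_5=3, p_5 = 3*913 + 125 = 2864, q_5 = 3*168 + 23 = 527.

5/1, 11/2, 38/7, 125/23, 913/168, 2864/527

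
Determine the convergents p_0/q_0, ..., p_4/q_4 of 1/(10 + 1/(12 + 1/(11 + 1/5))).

0/1, 1/10, 12/121, 133/1341, 677/6826

Using the convergent recurrence p_i = a_i*p_{i-1} + p_{i-2}, q_i = a_i*q_{i-1} + q_{i-2} with p_{-2}=0, p_{-1}=1, q_{-2}=1, q_{-1}=0:
  i=0: a_0=0, p_0 = 0*1 + 0 = 0, q_0 = 0*0 + 1 = 1.
  i=1: a_1=10, p_1 = 10*0 + 1 = 1, q_1 = 10*1 + 0 = 10.
  i=2: a_2=12, p_2 = 12*1 + 0 = 12, q_2 = 12*10 + 1 = 121.
  i=3: a_3=11, p_3 = 11*12 + 1 = 133, q_3 = 11*121 + 10 = 1341.
  i=4: a_4=5, p_4 = 5*133 + 12 = 677, q_4 = 5*1341 + 121 = 6826.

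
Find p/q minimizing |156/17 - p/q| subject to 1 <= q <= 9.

55/6

Expand x = 156/17 as a continued fraction with the Euclidean algorithm:
  156 = 9*17 + 3, so a_0 = 9.
  17 = 5*3 + 2, so a_1 = 5.
  3 = 1*2 + 1, so a_2 = 1.
  2 = 2*1 + 0, so a_3 = 2.
so x = [9; 5, 1, 2].
Convergents (p_i = a_i*p_{i-1} + p_{i-2}, q_i = a_i*q_{i-1} + q_{i-2} with p_{-2}=0, p_{-1}=1, q_{-2}=1, q_{-1}=0), until the denominator exceeds 9:
  i=0: a_0=9, p_0 = 9*1 + 0 = 9, q_0 = 9*0 + 1 = 1.
  i=1: a_1=5, p_1 = 5*9 + 1 = 46, q_1 = 5*1 + 0 = 5.
  i=2: a_2=1, p_2 = 1*46 + 9 = 55, q_2 = 1*5 + 1 = 6.
  i=3: a_3=2, p_3 = 2*55 + 46 = 156, q_3 = 2*6 + 5 = 17.
q_3 = 17 > 9, so the last convergent with denominator <= 9 is p_2/q_2 = 55/6.
The closest fraction with denominator <= 9 is either p_2/q_2 or the intermediate fraction (k*p_2 + p_1)/(k*q_2 + q_1) with the largest k >= 1 whose denominator stays <= 9; these approach x as k grows, and every other convergent or intermediate fraction in range is farther away.
Largest k: floor((9 - q_1)/q_2) = floor((9 - 5)/6) = 0.
Since k = 0, no intermediate fraction beyond p_2/q_2 has denominator <= 9, so the convergent 55/6 is the closest (its error is |156*6 - 55*17|/(17*6) = 1/102).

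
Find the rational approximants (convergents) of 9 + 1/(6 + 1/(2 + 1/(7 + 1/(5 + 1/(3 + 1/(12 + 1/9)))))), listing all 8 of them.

Using the convergent recurrence p_i = a_i*p_{i-1} + p_{i-2}, q_i = a_i*q_{i-1} + q_{i-2} with p_{-2}=0, p_{-1}=1, q_{-2}=1, q_{-1}=0:
  i=0: a_0=9, p_0 = 9*1 + 0 = 9, q_0 = 9*0 + 1 = 1.
  i=1: a_1=6, p_1 = 6*9 + 1 = 55, q_1 = 6*1 + 0 = 6.
  i=2: a_2=2, p_2 = 2*55 + 9 = 119, q_2 = 2*6 + 1 = 13.
  i=3: a_3=7, p_3 = 7*119 + 55 = 888, q_3 = 7*13 + 6 = 97.
  i=4: a_4=5, p_4 = 5*888 + 119 = 4559, q_4 = 5*97 + 13 = 498.
  i=5: a_5=3, p_5 = 3*4559 + 888 = 14565, q_5 = 3*498 + 97 = 1591.
  i=6: a_6=12, p_6 = 12*14565 + 4559 = 179339, q_6 = 12*1591 + 498 = 19590.
  i=7: a_7=9, p_7 = 9*179339 + 14565 = 1628616, q_7 = 9*19590 + 1591 = 177901.

9/1, 55/6, 119/13, 888/97, 4559/498, 14565/1591, 179339/19590, 1628616/177901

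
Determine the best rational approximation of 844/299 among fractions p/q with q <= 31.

48/17

Expand x = 844/299 as a continued fraction with the Euclidean algorithm:
  844 = 2*299 + 246, so a_0 = 2.
  299 = 1*246 + 53, so a_1 = 1.
  246 = 4*53 + 34, so a_2 = 4.
  53 = 1*34 + 19, so a_3 = 1.
  34 = 1*19 + 15, so a_4 = 1.
  19 = 1*15 + 4, so a_5 = 1.
  15 = 3*4 + 3, so a_6 = 3.
  4 = 1*3 + 1, so a_7 = 1.
  3 = 3*1 + 0, so a_8 = 3.
so x = [2; 1, 4, 1, 1, 1, 3, 1, 3].
Convergents (p_i = a_i*p_{i-1} + p_{i-2}, q_i = a_i*q_{i-1} + q_{i-2} with p_{-2}=0, p_{-1}=1, q_{-2}=1, q_{-1}=0), until the denominator exceeds 31:
  i=0: a_0=2, p_0 = 2*1 + 0 = 2, q_0 = 2*0 + 1 = 1.
  i=1: a_1=1, p_1 = 1*2 + 1 = 3, q_1 = 1*1 + 0 = 1.
  i=2: a_2=4, p_2 = 4*3 + 2 = 14, q_2 = 4*1 + 1 = 5.
  i=3: a_3=1, p_3 = 1*14 + 3 = 17, q_3 = 1*5 + 1 = 6.
  i=4: a_4=1, p_4 = 1*17 + 14 = 31, q_4 = 1*6 + 5 = 11.
  i=5: a_5=1, p_5 = 1*31 + 17 = 48, q_5 = 1*11 + 6 = 17.
  i=6: a_6=3, p_6 = 3*48 + 31 = 175, q_6 = 3*17 + 11 = 62.
q_6 = 62 > 31, so the last convergent with denominator <= 31 is p_5/q_5 = 48/17.
The closest fraction with denominator <= 31 is either p_5/q_5 or the intermediate fraction (k*p_5 + p_4)/(k*q_5 + q_4) with the largest k >= 1 whose denominator stays <= 31; these approach x as k grows, and every other convergent or intermediate fraction in range is farther away.
Largest k: floor((31 - q_4)/q_5) = floor((31 - 11)/17) = 1.
That gives (1*48 + 31)/(1*17 + 11) = 79/28.
Compare the errors: |x - 48/17| = |844*17 - 48*299|/(299*17) = 4/5083, and |x - 79/28| = |844*28 - 79*299|/(299*28) = 11/8372.
Cross-multiplying, 4*8372 = 33488 < 55913 = 11*5083, so 4/5083 is smaller: the convergent 48/17 is closer to x than 79/28.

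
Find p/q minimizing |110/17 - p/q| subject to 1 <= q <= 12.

71/11

Expand x = 110/17 as a continued fraction with the Euclidean algorithm:
  110 = 6*17 + 8, so a_0 = 6.
  17 = 2*8 + 1, so a_1 = 2.
  8 = 8*1 + 0, so a_2 = 8.
so x = [6; 2, 8].
Convergents (p_i = a_i*p_{i-1} + p_{i-2}, q_i = a_i*q_{i-1} + q_{i-2} with p_{-2}=0, p_{-1}=1, q_{-2}=1, q_{-1}=0), until the denominator exceeds 12:
  i=0: a_0=6, p_0 = 6*1 + 0 = 6, q_0 = 6*0 + 1 = 1.
  i=1: a_1=2, p_1 = 2*6 + 1 = 13, q_1 = 2*1 + 0 = 2.
  i=2: a_2=8, p_2 = 8*13 + 6 = 110, q_2 = 8*2 + 1 = 17.
q_2 = 17 > 12, so the last convergent with denominator <= 12 is p_1/q_1 = 13/2.
The closest fraction with denominator <= 12 is either p_1/q_1 or the intermediate fraction (k*p_1 + p_0)/(k*q_1 + q_0) with the largest k >= 1 whose denominator stays <= 12; these approach x as k grows, and every other convergent or intermediate fraction in range is farther away.
Largest k: floor((12 - q_0)/q_1) = floor((12 - 1)/2) = 5.
That gives (5*13 + 6)/(5*2 + 1) = 71/11.
Compare the errors: |x - 13/2| = |110*2 - 13*17|/(17*2) = 1/34, and |x - 71/11| = |110*11 - 71*17|/(17*11) = 3/187.
Cross-multiplying, 3*34 = 102 < 187 = 1*187, so 3/187 is smaller: the intermediate fraction 71/11 is closer to x than 13/2.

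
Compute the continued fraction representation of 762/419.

[1; 1, 4, 1, 1, 18, 2]

Run the Euclidean algorithm on 762 and 419; the successive quotients are the partial quotients a_0, a_1, ... (each step inverts the fractional part left over by the previous one):
  762 = 1*419 + 343, so a_0 = 1.
  419 = 1*343 + 76, so a_1 = 1.
  343 = 4*76 + 39, so a_2 = 4.
  76 = 1*39 + 37, so a_3 = 1.
  39 = 1*37 + 2, so a_4 = 1.
  37 = 18*2 + 1, so a_5 = 18.
  2 = 2*1 + 0, so a_6 = 2.
The remainder reaches 0 after 7 divisions, so the expansion has 7 partial quotients, read off in order.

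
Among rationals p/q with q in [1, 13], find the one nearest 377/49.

Expand x = 377/49 as a continued fraction with the Euclidean algorithm:
  377 = 7*49 + 34, so a_0 = 7.
  49 = 1*34 + 15, so a_1 = 1.
  34 = 2*15 + 4, so a_2 = 2.
  15 = 3*4 + 3, so a_3 = 3.
  4 = 1*3 + 1, so a_4 = 1.
  3 = 3*1 + 0, so a_5 = 3.
so x = [7; 1, 2, 3, 1, 3].
Convergents (p_i = a_i*p_{i-1} + p_{i-2}, q_i = a_i*q_{i-1} + q_{i-2} with p_{-2}=0, p_{-1}=1, q_{-2}=1, q_{-1}=0), until the denominator exceeds 13:
  i=0: a_0=7, p_0 = 7*1 + 0 = 7, q_0 = 7*0 + 1 = 1.
  i=1: a_1=1, p_1 = 1*7 + 1 = 8, q_1 = 1*1 + 0 = 1.
  i=2: a_2=2, p_2 = 2*8 + 7 = 23, q_2 = 2*1 + 1 = 3.
  i=3: a_3=3, p_3 = 3*23 + 8 = 77, q_3 = 3*3 + 1 = 10.
  i=4: a_4=1, p_4 = 1*77 + 23 = 100, q_4 = 1*10 + 3 = 13.
  i=5: a_5=3, p_5 = 3*100 + 77 = 377, q_5 = 3*13 + 10 = 49.
q_5 = 49 > 13, so the last convergent with denominator <= 13 is p_4/q_4 = 100/13.
The closest fraction with denominator <= 13 is either p_4/q_4 or the intermediate fraction (k*p_4 + p_3)/(k*q_4 + q_3) with the largest k >= 1 whose denominator stays <= 13; these approach x as k grows, and every other convergent or intermediate fraction in range is farther away.
Largest k: floor((13 - q_3)/q_4) = floor((13 - 10)/13) = 0.
Since k = 0, no intermediate fraction beyond p_4/q_4 has denominator <= 13, so the convergent 100/13 is the closest (its error is |377*13 - 100*49|/(49*13) = 1/637).

100/13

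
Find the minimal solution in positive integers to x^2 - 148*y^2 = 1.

(x, y) = (73, 6)

First expand sqrt(148) as a continued fraction. With x_i = (sqrt(148) + m_i)/d_i and (m_0, d_0) = (0, 1): a_0 = floor(sqrt(148)) = 12, since 12^2 = 144 <= 148 < 169 = 13^2.
Iterate m_{i+1} = d_i*a_i - m_i, d_{i+1} = (148 - m_{i+1}^2)/d_i, a_{i+1} = floor((a_0 + m_{i+1})/d_{i+1}):
  m_1 = 1*12 - 0 = 12, d_1 = (148 - 12^2)/1 = 4/1 = 4, a_1 = floor((12 + 12)/4) = 6.
  m_2 = 4*6 - 12 = 12, d_2 = (148 - 12^2)/4 = 4/4 = 1, a_2 = floor((12 + 12)/1) = 24.
  m_3 = 1*24 - 12 = 12, d_3 = (148 - 12^2)/1 = 4/1 = 4: (m_3, d_3) = (m_1, d_1) = (12, 4), so from here the quotients repeat a_1, a_2; the period length is 2.
So sqrt(148) = [12; (6, 24)] with period length k = 2.
k is even, so the fundamental solution of x^2 - 148y^2 = 1 is (p_{k-1}, q_{k-1}) = (p_1, q_1); compute convergents through index 1.
Convergents (p_i = a_i*p_{i-1} + p_{i-2}, q_i = a_i*q_{i-1} + q_{i-2} with p_{-2}=0, p_{-1}=1, q_{-2}=1, q_{-1}=0):
  i=0: a_0=12, p_0 = 12*1 + 0 = 12, q_0 = 12*0 + 1 = 1.
  i=1: a_1=6, p_1 = 6*12 + 1 = 73, q_1 = 6*1 + 0 = 6.
Check: 73^2 - 148*6^2 = 5329 - 5328 = 1, so (x, y) = (73, 6) solves the equation, and by the theorem it is the least positive solution.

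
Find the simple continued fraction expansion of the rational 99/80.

[1; 4, 4, 1, 3]

Run the Euclidean algorithm on 99 and 80; the successive quotients are the partial quotients a_0, a_1, ... (each step inverts the fractional part left over by the previous one):
  99 = 1*80 + 19, so a_0 = 1.
  80 = 4*19 + 4, so a_1 = 4.
  19 = 4*4 + 3, so a_2 = 4.
  4 = 1*3 + 1, so a_3 = 1.
  3 = 3*1 + 0, so a_4 = 3.
The remainder reaches 0 after 5 divisions, so the expansion has 5 partial quotients, read off in order.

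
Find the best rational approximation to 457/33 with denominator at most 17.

180/13

Expand x = 457/33 as a continued fraction with the Euclidean algorithm:
  457 = 13*33 + 28, so a_0 = 13.
  33 = 1*28 + 5, so a_1 = 1.
  28 = 5*5 + 3, so a_2 = 5.
  5 = 1*3 + 2, so a_3 = 1.
  3 = 1*2 + 1, so a_4 = 1.
  2 = 2*1 + 0, so a_5 = 2.
so x = [13; 1, 5, 1, 1, 2].
Convergents (p_i = a_i*p_{i-1} + p_{i-2}, q_i = a_i*q_{i-1} + q_{i-2} with p_{-2}=0, p_{-1}=1, q_{-2}=1, q_{-1}=0), until the denominator exceeds 17:
  i=0: a_0=13, p_0 = 13*1 + 0 = 13, q_0 = 13*0 + 1 = 1.
  i=1: a_1=1, p_1 = 1*13 + 1 = 14, q_1 = 1*1 + 0 = 1.
  i=2: a_2=5, p_2 = 5*14 + 13 = 83, q_2 = 5*1 + 1 = 6.
  i=3: a_3=1, p_3 = 1*83 + 14 = 97, q_3 = 1*6 + 1 = 7.
  i=4: a_4=1, p_4 = 1*97 + 83 = 180, q_4 = 1*7 + 6 = 13.
  i=5: a_5=2, p_5 = 2*180 + 97 = 457, q_5 = 2*13 + 7 = 33.
q_5 = 33 > 17, so the last convergent with denominator <= 17 is p_4/q_4 = 180/13.
The closest fraction with denominator <= 17 is either p_4/q_4 or the intermediate fraction (k*p_4 + p_3)/(k*q_4 + q_3) with the largest k >= 1 whose denominator stays <= 17; these approach x as k grows, and every other convergent or intermediate fraction in range is farther away.
Largest k: floor((17 - q_3)/q_4) = floor((17 - 7)/13) = 0.
Since k = 0, no intermediate fraction beyond p_4/q_4 has denominator <= 17, so the convergent 180/13 is the closest (its error is |457*13 - 180*33|/(33*13) = 1/429).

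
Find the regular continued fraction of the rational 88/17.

Run the Euclidean algorithm on 88 and 17; the successive quotients are the partial quotients a_0, a_1, ... (each step inverts the fractional part left over by the previous one):
  88 = 5*17 + 3, so a_0 = 5.
  17 = 5*3 + 2, so a_1 = 5.
  3 = 1*2 + 1, so a_2 = 1.
  2 = 2*1 + 0, so a_3 = 2.
The remainder reaches 0 after 4 divisions, so the expansion has 4 partial quotients, read off in order.

[5; 5, 1, 2]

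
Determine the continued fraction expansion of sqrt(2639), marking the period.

Write x_i = (sqrt(2639) + m_i)/d_i with (m_0, d_0) = (0, 1). a_0 = floor(sqrt(2639)) = 51, since 51^2 = 2601 <= 2639 < 2704 = 52^2.
Iterate m_{i+1} = d_i*a_i - m_i, d_{i+1} = (2639 - m_{i+1}^2)/d_i, a_{i+1} = floor((a_0 + m_{i+1})/d_{i+1}):
  m_1 = 1*51 - 0 = 51, d_1 = (2639 - 51^2)/1 = 38/1 = 38, a_1 = floor((51 + 51)/38) = 2.
  m_2 = 38*2 - 51 = 25, d_2 = (2639 - 25^2)/38 = 2014/38 = 53, a_2 = floor((51 + 25)/53) = 1.
  m_3 = 53*1 - 25 = 28, d_3 = (2639 - 28^2)/53 = 1855/53 = 35, a_3 = floor((51 + 28)/35) = 2.
  m_4 = 35*2 - 28 = 42, d_4 = (2639 - 42^2)/35 = 875/35 = 25, a_4 = floor((51 + 42)/25) = 3.
  m_5 = 25*3 - 42 = 33, d_5 = (2639 - 33^2)/25 = 1550/25 = 62, a_5 = floor((51 + 33)/62) = 1.
  m_6 = 62*1 - 33 = 29, d_6 = (2639 - 29^2)/62 = 1798/62 = 29, a_6 = floor((51 + 29)/29) = 2.
  m_7 = 29*2 - 29 = 29, d_7 = (2639 - 29^2)/29 = 1798/29 = 62, a_7 = floor((51 + 29)/62) = 1.
  m_8 = 62*1 - 29 = 33, d_8 = (2639 - 33^2)/62 = 1550/62 = 25, a_8 = floor((51 + 33)/25) = 3.
  m_9 = 25*3 - 33 = 42, d_9 = (2639 - 42^2)/25 = 875/25 = 35, a_9 = floor((51 + 42)/35) = 2.
  m_10 = 35*2 - 42 = 28, d_10 = (2639 - 28^2)/35 = 1855/35 = 53, a_10 = floor((51 + 28)/53) = 1.
  m_11 = 53*1 - 28 = 25, d_11 = (2639 - 25^2)/53 = 2014/53 = 38, a_11 = floor((51 + 25)/38) = 2.
  m_12 = 38*2 - 25 = 51, d_12 = (2639 - 51^2)/38 = 38/38 = 1, a_12 = floor((51 + 51)/1) = 102.
  m_13 = 1*102 - 51 = 51, d_13 = (2639 - 51^2)/1 = 38/1 = 38: (m_13, d_13) = (m_1, d_1) = (51, 38), so from here the quotients repeat a_1, ..., a_12; the period length is 12.
Hence the expansion of sqrt(2639) is a_0 = 51 followed by the repeating block 2, 1, 2, 3, 1, 2, 1, 3, 2, 1, 2, 102 (period 12).

[51; (2, 1, 2, 3, 1, 2, 1, 3, 2, 1, 2, 102)]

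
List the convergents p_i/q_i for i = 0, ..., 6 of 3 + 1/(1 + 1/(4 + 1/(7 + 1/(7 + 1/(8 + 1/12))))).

3/1, 4/1, 19/5, 137/36, 978/257, 7961/2092, 96510/25361

Using the convergent recurrence p_i = a_i*p_{i-1} + p_{i-2}, q_i = a_i*q_{i-1} + q_{i-2} with p_{-2}=0, p_{-1}=1, q_{-2}=1, q_{-1}=0:
  i=0: a_0=3, p_0 = 3*1 + 0 = 3, q_0 = 3*0 + 1 = 1.
  i=1: a_1=1, p_1 = 1*3 + 1 = 4, q_1 = 1*1 + 0 = 1.
  i=2: a_2=4, p_2 = 4*4 + 3 = 19, q_2 = 4*1 + 1 = 5.
  i=3: a_3=7, p_3 = 7*19 + 4 = 137, q_3 = 7*5 + 1 = 36.
  i=4: a_4=7, p_4 = 7*137 + 19 = 978, q_4 = 7*36 + 5 = 257.
  i=5: a_5=8, p_5 = 8*978 + 137 = 7961, q_5 = 8*257 + 36 = 2092.
  i=6: a_6=12, p_6 = 12*7961 + 978 = 96510, q_6 = 12*2092 + 257 = 25361.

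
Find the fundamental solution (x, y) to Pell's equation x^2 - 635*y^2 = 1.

(x, y) = (126, 5)

First expand sqrt(635) as a continued fraction. With x_i = (sqrt(635) + m_i)/d_i and (m_0, d_0) = (0, 1): a_0 = floor(sqrt(635)) = 25, since 25^2 = 625 <= 635 < 676 = 26^2.
Iterate m_{i+1} = d_i*a_i - m_i, d_{i+1} = (635 - m_{i+1}^2)/d_i, a_{i+1} = floor((a_0 + m_{i+1})/d_{i+1}):
  m_1 = 1*25 - 0 = 25, d_1 = (635 - 25^2)/1 = 10/1 = 10, a_1 = floor((25 + 25)/10) = 5.
  m_2 = 10*5 - 25 = 25, d_2 = (635 - 25^2)/10 = 10/10 = 1, a_2 = floor((25 + 25)/1) = 50.
  m_3 = 1*50 - 25 = 25, d_3 = (635 - 25^2)/1 = 10/1 = 10: (m_3, d_3) = (m_1, d_1) = (25, 10), so from here the quotients repeat a_1, a_2; the period length is 2.
So sqrt(635) = [25; (5, 50)] with period length k = 2.
k is even, so the fundamental solution of x^2 - 635y^2 = 1 is (p_{k-1}, q_{k-1}) = (p_1, q_1); compute convergents through index 1.
Convergents (p_i = a_i*p_{i-1} + p_{i-2}, q_i = a_i*q_{i-1} + q_{i-2} with p_{-2}=0, p_{-1}=1, q_{-2}=1, q_{-1}=0):
  i=0: a_0=25, p_0 = 25*1 + 0 = 25, q_0 = 25*0 + 1 = 1.
  i=1: a_1=5, p_1 = 5*25 + 1 = 126, q_1 = 5*1 + 0 = 5.
Check: 126^2 - 635*5^2 = 15876 - 15875 = 1, so (x, y) = (126, 5) solves the equation, and by the theorem it is the least positive solution.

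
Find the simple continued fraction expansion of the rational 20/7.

Run the Euclidean algorithm on 20 and 7; the successive quotients are the partial quotients a_0, a_1, ... (each step inverts the fractional part left over by the previous one):
  20 = 2*7 + 6, so a_0 = 2.
  7 = 1*6 + 1, so a_1 = 1.
  6 = 6*1 + 0, so a_2 = 6.
The remainder reaches 0 after 3 divisions, so the expansion has 3 partial quotients, read off in order.

[2; 1, 6]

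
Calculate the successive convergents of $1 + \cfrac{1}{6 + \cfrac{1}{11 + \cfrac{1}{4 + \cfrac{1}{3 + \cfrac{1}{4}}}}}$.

1/1, 7/6, 78/67, 319/274, 1035/889, 4459/3830

Using the convergent recurrence p_i = a_i*p_{i-1} + p_{i-2}, q_i = a_i*q_{i-1} + q_{i-2} with p_{-2}=0, p_{-1}=1, q_{-2}=1, q_{-1}=0:
  i=0: a_0=1, p_0 = 1*1 + 0 = 1, q_0 = 1*0 + 1 = 1.
  i=1: a_1=6, p_1 = 6*1 + 1 = 7, q_1 = 6*1 + 0 = 6.
  i=2: a_2=11, p_2 = 11*7 + 1 = 78, q_2 = 11*6 + 1 = 67.
  i=3: a_3=4, p_3 = 4*78 + 7 = 319, q_3 = 4*67 + 6 = 274.
  i=4: a_4=3, p_4 = 3*319 + 78 = 1035, q_4 = 3*274 + 67 = 889.
  i=5: a_5=4, p_5 = 4*1035 + 319 = 4459, q_5 = 4*889 + 274 = 3830.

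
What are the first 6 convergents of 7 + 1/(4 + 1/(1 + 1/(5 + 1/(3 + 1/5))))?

7/1, 29/4, 36/5, 209/29, 663/92, 3524/489

Using the convergent recurrence p_i = a_i*p_{i-1} + p_{i-2}, q_i = a_i*q_{i-1} + q_{i-2} with p_{-2}=0, p_{-1}=1, q_{-2}=1, q_{-1}=0:
  i=0: a_0=7, p_0 = 7*1 + 0 = 7, q_0 = 7*0 + 1 = 1.
  i=1: a_1=4, p_1 = 4*7 + 1 = 29, q_1 = 4*1 + 0 = 4.
  i=2: a_2=1, p_2 = 1*29 + 7 = 36, q_2 = 1*4 + 1 = 5.
  i=3: a_3=5, p_3 = 5*36 + 29 = 209, q_3 = 5*5 + 4 = 29.
  i=4: a_4=3, p_4 = 3*209 + 36 = 663, q_4 = 3*29 + 5 = 92.
  i=5: a_5=5, p_5 = 5*663 + 209 = 3524, q_5 = 5*92 + 29 = 489.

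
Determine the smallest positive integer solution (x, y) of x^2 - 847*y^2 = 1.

First expand sqrt(847) as a continued fraction. With x_i = (sqrt(847) + m_i)/d_i and (m_0, d_0) = (0, 1): a_0 = floor(sqrt(847)) = 29, since 29^2 = 841 <= 847 < 900 = 30^2.
Iterate m_{i+1} = d_i*a_i - m_i, d_{i+1} = (847 - m_{i+1}^2)/d_i, a_{i+1} = floor((a_0 + m_{i+1})/d_{i+1}):
  m_1 = 1*29 - 0 = 29, d_1 = (847 - 29^2)/1 = 6/1 = 6, a_1 = floor((29 + 29)/6) = 9.
  m_2 = 6*9 - 29 = 25, d_2 = (847 - 25^2)/6 = 222/6 = 37, a_2 = floor((29 + 25)/37) = 1.
  m_3 = 37*1 - 25 = 12, d_3 = (847 - 12^2)/37 = 703/37 = 19, a_3 = floor((29 + 12)/19) = 2.
  m_4 = 19*2 - 12 = 26, d_4 = (847 - 26^2)/19 = 171/19 = 9, a_4 = floor((29 + 26)/9) = 6.
  m_5 = 9*6 - 26 = 28, d_5 = (847 - 28^2)/9 = 63/9 = 7, a_5 = floor((29 + 28)/7) = 8.
  m_6 = 7*8 - 28 = 28, d_6 = (847 - 28^2)/7 = 63/7 = 9, a_6 = floor((29 + 28)/9) = 6.
  m_7 = 9*6 - 28 = 26, d_7 = (847 - 26^2)/9 = 171/9 = 19, a_7 = floor((29 + 26)/19) = 2.
  m_8 = 19*2 - 26 = 12, d_8 = (847 - 12^2)/19 = 703/19 = 37, a_8 = floor((29 + 12)/37) = 1.
  m_9 = 37*1 - 12 = 25, d_9 = (847 - 25^2)/37 = 222/37 = 6, a_9 = floor((29 + 25)/6) = 9.
  m_10 = 6*9 - 25 = 29, d_10 = (847 - 29^2)/6 = 6/6 = 1, a_10 = floor((29 + 29)/1) = 58.
  m_11 = 1*58 - 29 = 29, d_11 = (847 - 29^2)/1 = 6/1 = 6: (m_11, d_11) = (m_1, d_1) = (29, 6), so from here the quotients repeat a_1, ..., a_10; the period length is 10.
So sqrt(847) = [29; (9, 1, 2, 6, 8, 6, 2, 1, 9, 58)] with period length k = 10.
k is even, so the fundamental solution of x^2 - 847y^2 = 1 is (p_{k-1}, q_{k-1}) = (p_9, q_9); compute convergents through index 9.
Convergents (p_i = a_i*p_{i-1} + p_{i-2}, q_i = a_i*q_{i-1} + q_{i-2} with p_{-2}=0, p_{-1}=1, q_{-2}=1, q_{-1}=0):
  i=0: a_0=29, p_0 = 29*1 + 0 = 29, q_0 = 29*0 + 1 = 1.
  i=1: a_1=9, p_1 = 9*29 + 1 = 262, q_1 = 9*1 + 0 = 9.
  i=2: a_2=1, p_2 = 1*262 + 29 = 291, q_2 = 1*9 + 1 = 10.
  i=3: a_3=2, p_3 = 2*291 + 262 = 844, q_3 = 2*10 + 9 = 29.
  i=4: a_4=6, p_4 = 6*844 + 291 = 5355, q_4 = 6*29 + 10 = 184.
  i=5: a_5=8, p_5 = 8*5355 + 844 = 43684, q_5 = 8*184 + 29 = 1501.
  i=6: a_6=6, p_6 = 6*43684 + 5355 = 267459, q_6 = 6*1501 + 184 = 9190.
  i=7: a_7=2, p_7 = 2*267459 + 43684 = 578602, q_7 = 2*9190 + 1501 = 19881.
  i=8: a_8=1, p_8 = 1*578602 + 267459 = 846061, q_8 = 1*19881 + 9190 = 29071.
  i=9: a_9=9, p_9 = 9*846061 + 578602 = 8193151, q_9 = 9*29071 + 19881 = 281520.
Check: 8193151^2 - 847*281520^2 = 67127723308801 - 67127723308800 = 1, so (x, y) = (8193151, 281520) solves the equation, and by the theorem it is the least positive solution.

(x, y) = (8193151, 281520)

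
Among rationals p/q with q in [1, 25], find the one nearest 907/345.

50/19

Expand x = 907/345 as a continued fraction with the Euclidean algorithm:
  907 = 2*345 + 217, so a_0 = 2.
  345 = 1*217 + 128, so a_1 = 1.
  217 = 1*128 + 89, so a_2 = 1.
  128 = 1*89 + 39, so a_3 = 1.
  89 = 2*39 + 11, so a_4 = 2.
  39 = 3*11 + 6, so a_5 = 3.
  11 = 1*6 + 5, so a_6 = 1.
  6 = 1*5 + 1, so a_7 = 1.
  5 = 5*1 + 0, so a_8 = 5.
so x = [2; 1, 1, 1, 2, 3, 1, 1, 5].
Convergents (p_i = a_i*p_{i-1} + p_{i-2}, q_i = a_i*q_{i-1} + q_{i-2} with p_{-2}=0, p_{-1}=1, q_{-2}=1, q_{-1}=0), until the denominator exceeds 25:
  i=0: a_0=2, p_0 = 2*1 + 0 = 2, q_0 = 2*0 + 1 = 1.
  i=1: a_1=1, p_1 = 1*2 + 1 = 3, q_1 = 1*1 + 0 = 1.
  i=2: a_2=1, p_2 = 1*3 + 2 = 5, q_2 = 1*1 + 1 = 2.
  i=3: a_3=1, p_3 = 1*5 + 3 = 8, q_3 = 1*2 + 1 = 3.
  i=4: a_4=2, p_4 = 2*8 + 5 = 21, q_4 = 2*3 + 2 = 8.
  i=5: a_5=3, p_5 = 3*21 + 8 = 71, q_5 = 3*8 + 3 = 27.
q_5 = 27 > 25, so the last convergent with denominator <= 25 is p_4/q_4 = 21/8.
The closest fraction with denominator <= 25 is either p_4/q_4 or the intermediate fraction (k*p_4 + p_3)/(k*q_4 + q_3) with the largest k >= 1 whose denominator stays <= 25; these approach x as k grows, and every other convergent or intermediate fraction in range is farther away.
Largest k: floor((25 - q_3)/q_4) = floor((25 - 3)/8) = 2.
That gives (2*21 + 8)/(2*8 + 3) = 50/19.
Compare the errors: |x - 21/8| = |907*8 - 21*345|/(345*8) = 11/2760, and |x - 50/19| = |907*19 - 50*345|/(345*19) = 17/6555.
Cross-multiplying, 17*2760 = 46920 < 72105 = 11*6555, so 17/6555 is smaller: the intermediate fraction 50/19 is closer to x than 21/8.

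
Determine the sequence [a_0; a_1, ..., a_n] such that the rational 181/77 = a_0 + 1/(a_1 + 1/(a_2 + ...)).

[2; 2, 1, 5, 1, 3]

Run the Euclidean algorithm on 181 and 77; the successive quotients are the partial quotients a_0, a_1, ... (each step inverts the fractional part left over by the previous one):
  181 = 2*77 + 27, so a_0 = 2.
  77 = 2*27 + 23, so a_1 = 2.
  27 = 1*23 + 4, so a_2 = 1.
  23 = 5*4 + 3, so a_3 = 5.
  4 = 1*3 + 1, so a_4 = 1.
  3 = 3*1 + 0, so a_5 = 3.
The remainder reaches 0 after 6 divisions, so the expansion has 6 partial quotients, read off in order.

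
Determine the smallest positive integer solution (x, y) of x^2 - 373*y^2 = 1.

First expand sqrt(373) as a continued fraction. With x_i = (sqrt(373) + m_i)/d_i and (m_0, d_0) = (0, 1): a_0 = floor(sqrt(373)) = 19, since 19^2 = 361 <= 373 < 400 = 20^2.
Iterate m_{i+1} = d_i*a_i - m_i, d_{i+1} = (373 - m_{i+1}^2)/d_i, a_{i+1} = floor((a_0 + m_{i+1})/d_{i+1}):
  m_1 = 1*19 - 0 = 19, d_1 = (373 - 19^2)/1 = 12/1 = 12, a_1 = floor((19 + 19)/12) = 3.
  m_2 = 12*3 - 19 = 17, d_2 = (373 - 17^2)/12 = 84/12 = 7, a_2 = floor((19 + 17)/7) = 5.
  m_3 = 7*5 - 17 = 18, d_3 = (373 - 18^2)/7 = 49/7 = 7, a_3 = floor((19 + 18)/7) = 5.
  m_4 = 7*5 - 18 = 17, d_4 = (373 - 17^2)/7 = 84/7 = 12, a_4 = floor((19 + 17)/12) = 3.
  m_5 = 12*3 - 17 = 19, d_5 = (373 - 19^2)/12 = 12/12 = 1, a_5 = floor((19 + 19)/1) = 38.
  m_6 = 1*38 - 19 = 19, d_6 = (373 - 19^2)/1 = 12/1 = 12: (m_6, d_6) = (m_1, d_1) = (19, 12), so from here the quotients repeat a_1, ..., a_5; the period length is 5.
So sqrt(373) = [19; (3, 5, 5, 3, 38)] with period length k = 5.
k is odd, so (p_{k-1}, q_{k-1}) only solves x^2 - 373y^2 = -1 and the fundamental solution of x^2 - 373y^2 = 1 is (p_{2k-1}, q_{2k-1}) = (p_9, q_9); compute convergents through index 9, running through the period twice.
Convergents (p_i = a_i*p_{i-1} + p_{i-2}, q_i = a_i*q_{i-1} + q_{i-2} with p_{-2}=0, p_{-1}=1, q_{-2}=1, q_{-1}=0):
  i=0: a_0=19, p_0 = 19*1 + 0 = 19, q_0 = 19*0 + 1 = 1.
  i=1: a_1=3, p_1 = 3*19 + 1 = 58, q_1 = 3*1 + 0 = 3.
  i=2: a_2=5, p_2 = 5*58 + 19 = 309, q_2 = 5*3 + 1 = 16.
  i=3: a_3=5, p_3 = 5*309 + 58 = 1603, q_3 = 5*16 + 3 = 83.
  i=4: a_4=3, p_4 = 3*1603 + 309 = 5118, q_4 = 3*83 + 16 = 265.
  i=5: a_5=38, p_5 = 38*5118 + 1603 = 196087, q_5 = 38*265 + 83 = 10153.
  i=6: a_6=3, p_6 = 3*196087 + 5118 = 593379, q_6 = 3*10153 + 265 = 30724.
  i=7: a_7=5, p_7 = 5*593379 + 196087 = 3162982, q_7 = 5*30724 + 10153 = 163773.
  i=8: a_8=5, p_8 = 5*3162982 + 593379 = 16408289, q_8 = 5*163773 + 30724 = 849589.
  i=9: a_9=3, p_9 = 3*16408289 + 3162982 = 52387849, q_9 = 3*849589 + 163773 = 2712540.
Indeed p_4^2 - 373*q_4^2 = 26193924 - 26193925 = -1, not +1.
Check: 52387849^2 - 373*2712540^2 = 2744486722846801 - 2744486722846800 = 1, so (x, y) = (52387849, 2712540) solves the equation, and by the theorem it is the least positive solution.

(x, y) = (52387849, 2712540)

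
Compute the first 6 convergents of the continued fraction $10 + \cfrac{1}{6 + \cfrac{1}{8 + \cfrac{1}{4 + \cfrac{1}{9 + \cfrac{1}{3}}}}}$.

Using the convergent recurrence p_i = a_i*p_{i-1} + p_{i-2}, q_i = a_i*q_{i-1} + q_{i-2} with p_{-2}=0, p_{-1}=1, q_{-2}=1, q_{-1}=0:
  i=0: a_0=10, p_0 = 10*1 + 0 = 10, q_0 = 10*0 + 1 = 1.
  i=1: a_1=6, p_1 = 6*10 + 1 = 61, q_1 = 6*1 + 0 = 6.
  i=2: a_2=8, p_2 = 8*61 + 10 = 498, q_2 = 8*6 + 1 = 49.
  i=3: a_3=4, p_3 = 4*498 + 61 = 2053, q_3 = 4*49 + 6 = 202.
  i=4: a_4=9, p_4 = 9*2053 + 498 = 18975, q_4 = 9*202 + 49 = 1867.
  i=5: a_5=3, p_5 = 3*18975 + 2053 = 58978, q_5 = 3*1867 + 202 = 5803.

10/1, 61/6, 498/49, 2053/202, 18975/1867, 58978/5803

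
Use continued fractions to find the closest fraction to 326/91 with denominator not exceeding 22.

43/12

Expand x = 326/91 as a continued fraction with the Euclidean algorithm:
  326 = 3*91 + 53, so a_0 = 3.
  91 = 1*53 + 38, so a_1 = 1.
  53 = 1*38 + 15, so a_2 = 1.
  38 = 2*15 + 8, so a_3 = 2.
  15 = 1*8 + 7, so a_4 = 1.
  8 = 1*7 + 1, so a_5 = 1.
  7 = 7*1 + 0, so a_6 = 7.
so x = [3; 1, 1, 2, 1, 1, 7].
Convergents (p_i = a_i*p_{i-1} + p_{i-2}, q_i = a_i*q_{i-1} + q_{i-2} with p_{-2}=0, p_{-1}=1, q_{-2}=1, q_{-1}=0), until the denominator exceeds 22:
  i=0: a_0=3, p_0 = 3*1 + 0 = 3, q_0 = 3*0 + 1 = 1.
  i=1: a_1=1, p_1 = 1*3 + 1 = 4, q_1 = 1*1 + 0 = 1.
  i=2: a_2=1, p_2 = 1*4 + 3 = 7, q_2 = 1*1 + 1 = 2.
  i=3: a_3=2, p_3 = 2*7 + 4 = 18, q_3 = 2*2 + 1 = 5.
  i=4: a_4=1, p_4 = 1*18 + 7 = 25, q_4 = 1*5 + 2 = 7.
  i=5: a_5=1, p_5 = 1*25 + 18 = 43, q_5 = 1*7 + 5 = 12.
  i=6: a_6=7, p_6 = 7*43 + 25 = 326, q_6 = 7*12 + 7 = 91.
q_6 = 91 > 22, so the last convergent with denominator <= 22 is p_5/q_5 = 43/12.
The closest fraction with denominator <= 22 is either p_5/q_5 or the intermediate fraction (k*p_5 + p_4)/(k*q_5 + q_4) with the largest k >= 1 whose denominator stays <= 22; these approach x as k grows, and every other convergent or intermediate fraction in range is farther away.
Largest k: floor((22 - q_4)/q_5) = floor((22 - 7)/12) = 1.
That gives (1*43 + 25)/(1*12 + 7) = 68/19.
Compare the errors: |x - 43/12| = |326*12 - 43*91|/(91*12) = 1/1092, and |x - 68/19| = |326*19 - 68*91|/(91*19) = 6/1729.
Cross-multiplying, 1*1729 = 1729 < 6552 = 6*1092, so 1/1092 is smaller: the convergent 43/12 is closer to x than 68/19.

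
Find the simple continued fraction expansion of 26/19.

Run the Euclidean algorithm on 26 and 19; the successive quotients are the partial quotients a_0, a_1, ... (each step inverts the fractional part left over by the previous one):
  26 = 1*19 + 7, so a_0 = 1.
  19 = 2*7 + 5, so a_1 = 2.
  7 = 1*5 + 2, so a_2 = 1.
  5 = 2*2 + 1, so a_3 = 2.
  2 = 2*1 + 0, so a_4 = 2.
The remainder reaches 0 after 5 divisions, so the expansion has 5 partial quotients, read off in order.

[1; 2, 1, 2, 2]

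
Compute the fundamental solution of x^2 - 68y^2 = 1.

(x, y) = (33, 4)

First expand sqrt(68) as a continued fraction. With x_i = (sqrt(68) + m_i)/d_i and (m_0, d_0) = (0, 1): a_0 = floor(sqrt(68)) = 8, since 8^2 = 64 <= 68 < 81 = 9^2.
Iterate m_{i+1} = d_i*a_i - m_i, d_{i+1} = (68 - m_{i+1}^2)/d_i, a_{i+1} = floor((a_0 + m_{i+1})/d_{i+1}):
  m_1 = 1*8 - 0 = 8, d_1 = (68 - 8^2)/1 = 4/1 = 4, a_1 = floor((8 + 8)/4) = 4.
  m_2 = 4*4 - 8 = 8, d_2 = (68 - 8^2)/4 = 4/4 = 1, a_2 = floor((8 + 8)/1) = 16.
  m_3 = 1*16 - 8 = 8, d_3 = (68 - 8^2)/1 = 4/1 = 4: (m_3, d_3) = (m_1, d_1) = (8, 4), so from here the quotients repeat a_1, a_2; the period length is 2.
So sqrt(68) = [8; (4, 16)] with period length k = 2.
k is even, so the fundamental solution of x^2 - 68y^2 = 1 is (p_{k-1}, q_{k-1}) = (p_1, q_1); compute convergents through index 1.
Convergents (p_i = a_i*p_{i-1} + p_{i-2}, q_i = a_i*q_{i-1} + q_{i-2} with p_{-2}=0, p_{-1}=1, q_{-2}=1, q_{-1}=0):
  i=0: a_0=8, p_0 = 8*1 + 0 = 8, q_0 = 8*0 + 1 = 1.
  i=1: a_1=4, p_1 = 4*8 + 1 = 33, q_1 = 4*1 + 0 = 4.
Check: 33^2 - 68*4^2 = 1089 - 1088 = 1, so (x, y) = (33, 4) solves the equation, and by the theorem it is the least positive solution.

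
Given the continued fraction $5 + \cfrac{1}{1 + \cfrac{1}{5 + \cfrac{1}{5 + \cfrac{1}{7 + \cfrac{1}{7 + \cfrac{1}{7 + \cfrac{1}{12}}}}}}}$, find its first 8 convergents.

Using the convergent recurrence p_i = a_i*p_{i-1} + p_{i-2}, q_i = a_i*q_{i-1} + q_{i-2} with p_{-2}=0, p_{-1}=1, q_{-2}=1, q_{-1}=0:
  i=0: a_0=5, p_0 = 5*1 + 0 = 5, q_0 = 5*0 + 1 = 1.
  i=1: a_1=1, p_1 = 1*5 + 1 = 6, q_1 = 1*1 + 0 = 1.
  i=2: a_2=5, p_2 = 5*6 + 5 = 35, q_2 = 5*1 + 1 = 6.
  i=3: a_3=5, p_3 = 5*35 + 6 = 181, q_3 = 5*6 + 1 = 31.
  i=4: a_4=7, p_4 = 7*181 + 35 = 1302, q_4 = 7*31 + 6 = 223.
  i=5: a_5=7, p_5 = 7*1302 + 181 = 9295, q_5 = 7*223 + 31 = 1592.
  i=6: a_6=7, p_6 = 7*9295 + 1302 = 66367, q_6 = 7*1592 + 223 = 11367.
  i=7: a_7=12, p_7 = 12*66367 + 9295 = 805699, q_7 = 12*11367 + 1592 = 137996.

5/1, 6/1, 35/6, 181/31, 1302/223, 9295/1592, 66367/11367, 805699/137996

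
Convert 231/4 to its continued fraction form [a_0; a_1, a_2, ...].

Run the Euclidean algorithm on 231 and 4; the successive quotients are the partial quotients a_0, a_1, ... (each step inverts the fractional part left over by the previous one):
  231 = 57*4 + 3, so a_0 = 57.
  4 = 1*3 + 1, so a_1 = 1.
  3 = 3*1 + 0, so a_2 = 3.
The remainder reaches 0 after 3 divisions, so the expansion has 3 partial quotients, read off in order.

[57; 1, 3]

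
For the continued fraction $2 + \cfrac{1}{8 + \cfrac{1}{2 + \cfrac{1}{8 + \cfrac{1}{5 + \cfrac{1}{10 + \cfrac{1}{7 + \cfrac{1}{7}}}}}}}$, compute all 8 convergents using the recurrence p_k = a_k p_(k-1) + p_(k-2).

2/1, 17/8, 36/17, 305/144, 1561/737, 15915/7514, 112966/53335, 806677/380859

Using the convergent recurrence p_i = a_i*p_{i-1} + p_{i-2}, q_i = a_i*q_{i-1} + q_{i-2} with p_{-2}=0, p_{-1}=1, q_{-2}=1, q_{-1}=0:
  i=0: a_0=2, p_0 = 2*1 + 0 = 2, q_0 = 2*0 + 1 = 1.
  i=1: a_1=8, p_1 = 8*2 + 1 = 17, q_1 = 8*1 + 0 = 8.
  i=2: a_2=2, p_2 = 2*17 + 2 = 36, q_2 = 2*8 + 1 = 17.
  i=3: a_3=8, p_3 = 8*36 + 17 = 305, q_3 = 8*17 + 8 = 144.
  i=4: a_4=5, p_4 = 5*305 + 36 = 1561, q_4 = 5*144 + 17 = 737.
  i=5: a_5=10, p_5 = 10*1561 + 305 = 15915, q_5 = 10*737 + 144 = 7514.
  i=6: a_6=7, p_6 = 7*15915 + 1561 = 112966, q_6 = 7*7514 + 737 = 53335.
  i=7: a_7=7, p_7 = 7*112966 + 15915 = 806677, q_7 = 7*53335 + 7514 = 380859.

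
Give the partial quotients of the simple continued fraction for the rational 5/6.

Run the Euclidean algorithm on 5 and 6; the successive quotients are the partial quotients a_0, a_1, ... (each step inverts the fractional part left over by the previous one):
  5 = 0*6 + 5, so a_0 = 0.
  6 = 1*5 + 1, so a_1 = 1.
  5 = 5*1 + 0, so a_2 = 5.
The remainder reaches 0 after 3 divisions, so the expansion has 3 partial quotients, read off in order.

[0; 1, 5]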